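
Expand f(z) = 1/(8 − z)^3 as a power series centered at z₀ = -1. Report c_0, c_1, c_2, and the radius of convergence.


Let w = z − z₀, so z = z₀ + w.
Then 8 − z = 8 − (z₀ + w) = (8 − z₀) − w = 9 − w.
f(z) = 1/(9 − w)^3 = (1/(9)^3) · (1 − w/(9))^{−3}.
By the binomial series (1−u)^{−3} = Σ_{n≥0} C(n+2, 2) u^n for |u|<1, with u = w/(9):
  c_n = C(n+2, 2) / (9)^(n+3).
  c_0 = 1/(9)^3 = 1/729.
  c_1 = 3/(9)^4 = 1/2187.
  c_2 = 6/(9)^5 = 2/19683.
The series is valid for |w/d| < 1, i.e. |z − z₀| < |d|.
Radius of convergence: R = |8 − z₀| = |9| = 9 (distance from z₀ to the singularity z = 8).

c_0 = 1/729, c_1 = 1/2187, c_2 = 2/19683; R = 9.


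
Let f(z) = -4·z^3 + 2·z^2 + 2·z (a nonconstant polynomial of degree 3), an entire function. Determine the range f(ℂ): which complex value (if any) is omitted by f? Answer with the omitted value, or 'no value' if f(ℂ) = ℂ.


Little Picard bounds the complement of f(ℂ) to at most one point.
For every w ∈ ℂ, the equation p(z) − w = 0 is a nonconstant polynomial in z and hence has at least one root by the fundamental theorem of algebra. So p is surjective onto ℂ, omitting no value.

Omitted value: no value.


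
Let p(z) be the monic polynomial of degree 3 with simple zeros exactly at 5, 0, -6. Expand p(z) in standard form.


The polynomial is p(z) = ∏_{α ∈ S} (z − α), where S = {5, 0, -6}.
Expanding the product yields: p(z) = z^3 + z^2 -30·z.
The resulting polynomial has degree 3 and real coefficients as required.

p(z) = z^3 + z^2 -30·z.


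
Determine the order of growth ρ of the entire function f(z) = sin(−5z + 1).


sin(w) is a linear combination of e^{iw} and e^{−iw} (or e^w, e^{−w} in the hyperbolic case), so |sin(w)| ≤ e^{|w|}. With w = −5z + 1, |w| ≤ 5|z| + 1 = 5r + 1 on |z| = r, giving M(r) ≤ e^{5r + 1}, so ρ ≤ 1. On a suitable ray (z = it for sin/cos; z = t for sinh/cosh, t real → ∞), |sin(−5z + 1)| grows like e^{5|t|}/2, so ρ ≥ 1. Hence ρ = 1.
Therefore ρ = 1.

Order ρ = 1.


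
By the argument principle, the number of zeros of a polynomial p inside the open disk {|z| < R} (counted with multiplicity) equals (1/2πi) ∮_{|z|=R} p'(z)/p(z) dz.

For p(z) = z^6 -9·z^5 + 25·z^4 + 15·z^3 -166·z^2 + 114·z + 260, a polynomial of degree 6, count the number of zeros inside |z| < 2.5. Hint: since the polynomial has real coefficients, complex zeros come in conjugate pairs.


The zeros of p are: -1, (3 + 2i), (3 - 2i), -2, (3 + 1i), (3 - 1i).
Their magnitudes are: 1, 3.606, 3.606, 2, 3.162, 3.162.
Zeros with |z| < R = 2.5: -1, -2.
Count = 2.
By the argument principle, (1/2πi) ∮_{|z|=R} p'(z)/p(z) dz equals exactly this count.

Number of zeros inside |z| < 2.5: 2.


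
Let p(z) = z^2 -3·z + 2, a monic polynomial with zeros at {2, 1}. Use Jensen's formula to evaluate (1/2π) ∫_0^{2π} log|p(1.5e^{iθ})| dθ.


Zeros: 1, 2; r = 1.5.
Inside |z| < r: 1. Outside (|z| ≥ r): 2.
p(0) = 2, so log|p(0)| = log(2) = 0.6931.
Apply Jensen: I(r) = log|p(0)| + Σ_k log(r/|z_k|), summed over zeros inside |z| < r.
  log(r/|z_k|) for z_k = 1: log(1.5/1) = 0.4055
  Outside zeros (2) contribute nothing to the Jensen sum.
Sum over inside zeros: 0.4055.
I(r) = log|p(0)| + (inside sum) = 0.6931 + 0.4055 = 1.0986.
Note: since some zeros are outside |z| ≤ r, the simplified n·log(r) form does NOT apply — only the inside zeros contribute.

I(r) ≈ 1.0986.


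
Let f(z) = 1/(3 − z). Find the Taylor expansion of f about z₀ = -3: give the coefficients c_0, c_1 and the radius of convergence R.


Let w = z − z₀, so z = z₀ + w.
Then 3 − z = 3 − (z₀ + w) = (3 − z₀) − w = 6 − w.
f(z) = 1/(6 − w) = (1/(6)) · 1/(1 − w/(6)) = Σ_{n≥0} w^n / (6)^(n+1).
So c_n = 1/(6)^(n+1):
  c_0 = 1/(6)^1 = 1/6.
  c_1 = 1/(6)^2 = 1/36.
The series is valid for |w/d| < 1, i.e. |z − z₀| < |d|.
Radius of convergence: R = |3 − z₀| = |6| = 6 (distance from z₀ to the singularity z = 3).

c_0 = 1/6, c_1 = 1/36; R = 6.


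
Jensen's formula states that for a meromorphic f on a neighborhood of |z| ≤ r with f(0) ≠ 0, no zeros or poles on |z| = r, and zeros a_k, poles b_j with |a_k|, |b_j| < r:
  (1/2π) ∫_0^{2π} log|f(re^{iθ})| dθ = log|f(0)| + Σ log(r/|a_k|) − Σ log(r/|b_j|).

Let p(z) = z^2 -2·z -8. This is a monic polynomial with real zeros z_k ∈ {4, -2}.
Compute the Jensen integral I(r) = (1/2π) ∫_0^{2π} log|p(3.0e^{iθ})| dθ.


Zeros: -2, 4; r = 3.0.
Inside |z| < r: -2. Outside (|z| ≥ r): 4.
p(0) = -8, so log|p(0)| = log(8) = 2.0794.
Apply Jensen: I(r) = log|p(0)| + Σ_k log(r/|z_k|), summed over zeros inside |z| < r.
  log(r/|z_k|) for z_k = -2: log(3.0/2) = 0.4055
  Outside zeros (4) contribute nothing to the Jensen sum.
Sum over inside zeros: 0.4055.
I(r) = log|p(0)| + (inside sum) = 2.0794 + 0.4055 = 2.4849.
Note: since some zeros are outside |z| ≤ r, the simplified n·log(r) form does NOT apply — only the inside zeros contribute.

I(r) ≈ 2.4849.


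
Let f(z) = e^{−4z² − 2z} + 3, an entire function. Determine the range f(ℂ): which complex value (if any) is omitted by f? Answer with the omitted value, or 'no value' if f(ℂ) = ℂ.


Little Picard bounds the complement of f(ℂ) to at most one point.
The exponent g(z) = −4z² − 2z is a nonconstant polynomial, hence surjective onto ℂ. So e^{g(z)} takes every value in {e^w : w ∈ ℂ} = ℂ ∖ {0}. Adding 3 shifts the range to ℂ ∖ {3}. f omits exactly 3.

Omitted value: 3.


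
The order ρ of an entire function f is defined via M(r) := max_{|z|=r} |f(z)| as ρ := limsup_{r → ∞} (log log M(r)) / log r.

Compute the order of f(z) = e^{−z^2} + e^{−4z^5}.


Each summand is entire of order 2 and 5 respectively (as in the single-exponential case). The order of a sum is at most the max of the orders, so ρ ≤ 5. For the lower bound: on |z|=r choose arg z so that -4z^5 is real positive; then |e^{-4z^5}| = e^{4r^5} while |e^{-1z^2}| ≤ e^{1r^2} = o(e^{4r^5}). So |f| ≥ e^{4r^5}(1 − o(1)) and ρ ≥ 5. Hence ρ = max(2, 5) = 5.
Therefore ρ = 5.

Order ρ = 5.


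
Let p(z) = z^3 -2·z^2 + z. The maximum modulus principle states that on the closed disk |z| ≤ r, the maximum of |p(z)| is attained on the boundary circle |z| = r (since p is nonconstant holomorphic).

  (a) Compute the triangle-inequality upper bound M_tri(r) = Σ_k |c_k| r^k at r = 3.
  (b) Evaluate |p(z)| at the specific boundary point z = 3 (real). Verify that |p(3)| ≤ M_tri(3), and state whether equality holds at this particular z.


Coefficients: c_0 = 0, c_1 = 1, c_2 = -2, c_3 = 1. Radius r = 3.
Part (a). Triangle bound: M_tri(r) = Σ_k |c_k| r^k
  = |0|·3^0 + |1|·3^1 + |-2|·3^2 + |1|·3^3
  = 0 + 3 + 18 + 27 = 48.
This bounds M(r) := max_{|z|=r} |p(z)| from above; equality holds iff all terms c_k z^k can be made to align in phase at a single z on |z|=r.
Part (b). At z = 3 (real, on the circle |z| = r):
  p(3) = (0)·3^0 + (1)·3^1 + (-2)·3^2 + (1)·3^3 = 12.
  |p(3)| = 12.
Check: |p(3)| = 12 ≤ 48 = M_tri(3). ✓ Equality does not hold at z = 3 (the coefficients have mixed signs, so the terms do not all align in phase there).

M_tri(3) = 48; |p(3)| = 12; equality at z=3: no.


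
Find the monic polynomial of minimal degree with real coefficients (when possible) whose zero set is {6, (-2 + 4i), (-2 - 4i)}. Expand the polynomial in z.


The polynomial is p(z) = ∏_{α ∈ S} (z − α), where S = {6, (-2 + 4i), (-2 - 4i)}.
Expanding the product yields: p(z) = z^3 -2·z^2 -4·z -120.
Note conjugate pairs combine to real quadratics: (z − (-2+4i))(z − (-2−4i)) = z² + 4z + 20.
The resulting polynomial has degree 3 and real coefficients as required.

p(z) = z^3 -2·z^2 -4·z -120.


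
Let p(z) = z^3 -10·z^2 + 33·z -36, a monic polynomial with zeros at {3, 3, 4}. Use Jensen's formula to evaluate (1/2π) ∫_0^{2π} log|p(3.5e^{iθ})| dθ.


Zeros: 3, 3, 4; r = 3.5.
Inside |z| < r: 3, 3. Outside (|z| ≥ r): 4.
p(0) = -36, so log|p(0)| = log(36) = 3.5835.
Apply Jensen: I(r) = log|p(0)| + Σ_k log(r/|z_k|), summed over zeros inside |z| < r.
  log(r/|z_k|) for z_k = 3: log(3.5/3) = 0.1542
  log(r/|z_k|) for z_k = 3: log(3.5/3) = 0.1542
  Outside zeros (4) contribute nothing to the Jensen sum.
Sum over inside zeros: 0.3083.
I(r) = log|p(0)| + (inside sum) = 3.5835 + 0.3083 = 3.8918.
Note: since some zeros are outside |z| ≤ r, the simplified n·log(r) form does NOT apply — only the inside zeros contribute.

I(r) ≈ 3.8918.


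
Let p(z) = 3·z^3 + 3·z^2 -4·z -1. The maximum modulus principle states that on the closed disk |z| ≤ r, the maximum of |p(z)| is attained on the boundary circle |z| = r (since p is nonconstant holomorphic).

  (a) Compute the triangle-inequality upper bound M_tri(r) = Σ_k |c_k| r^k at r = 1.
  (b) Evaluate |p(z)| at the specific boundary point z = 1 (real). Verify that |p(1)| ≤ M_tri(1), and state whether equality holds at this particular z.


Coefficients: c_0 = -1, c_1 = -4, c_2 = 3, c_3 = 3. Radius r = 1.
Part (a). Triangle bound: M_tri(r) = Σ_k |c_k| r^k
  = |-1|·1^0 + |-4|·1^1 + |3|·1^2 + |3|·1^3
  = 1 + 4 + 3 + 3 = 11.
This bounds M(r) := max_{|z|=r} |p(z)| from above; equality holds iff all terms c_k z^k can be made to align in phase at a single z on |z|=r.
Part (b). At z = 1 (real, on the circle |z| = r):
  p(1) = (-1)·1^0 + (-4)·1^1 + (3)·1^2 + (3)·1^3 = 1.
  |p(1)| = 1.
Check: |p(1)| = 1 ≤ 11 = M_tri(1). ✓ Equality does not hold at z = 1 (the coefficients have mixed signs, so the terms do not all align in phase there).

M_tri(1) = 11; |p(1)| = 1; equality at z=1: no.


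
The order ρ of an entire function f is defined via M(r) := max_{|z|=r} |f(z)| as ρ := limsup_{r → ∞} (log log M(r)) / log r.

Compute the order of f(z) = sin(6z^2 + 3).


Write sin(w) = (e^{iw} ± e^{−iw})/(2 or 2i), so |sin(w)| ≤ e^{|w|}. With w = 6z^2 + 3, |w| ≤ 6r^2 + 3 on |z|=r, giving M(r) ≤ e^{6r^2 + 3} and ρ ≤ 2. For the lower bound, choose z on |z|=r with 6z^2 purely imaginary of modulus 6r^2; then |sin(6z^2 + 3)| grows like e^{6r^2}/2, so ρ ≥ 2. Hence ρ = 2.
Therefore ρ = 2.

Order ρ = 2.


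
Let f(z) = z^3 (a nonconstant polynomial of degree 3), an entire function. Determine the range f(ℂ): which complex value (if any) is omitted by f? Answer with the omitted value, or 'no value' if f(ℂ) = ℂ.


Little Picard bounds the complement of f(ℂ) to at most one point.
For every w ∈ ℂ, the equation p(z) − w = 0 is a nonconstant polynomial in z and hence has at least one root by the fundamental theorem of algebra. So p is surjective onto ℂ, omitting no value.

Omitted value: no value.


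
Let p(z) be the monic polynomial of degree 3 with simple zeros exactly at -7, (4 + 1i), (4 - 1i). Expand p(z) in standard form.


The polynomial is p(z) = ∏_{α ∈ S} (z − α), where S = {-7, (4 + 1i), (4 - 1i)}.
Expanding the product yields: p(z) = z^3 -z^2 -39·z + 119.
Note conjugate pairs combine to real quadratics: (z − (4+1i))(z − (4−1i)) = z² − 8z + 17.
The resulting polynomial has degree 3 and real coefficients as required.

p(z) = z^3 -z^2 -39·z + 119.


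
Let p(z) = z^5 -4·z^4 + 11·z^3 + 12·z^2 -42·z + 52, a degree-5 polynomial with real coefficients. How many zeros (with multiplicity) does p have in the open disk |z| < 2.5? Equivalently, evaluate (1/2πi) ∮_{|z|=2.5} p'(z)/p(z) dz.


The zeros of p are: (1 + 1i), (1 - 1i), -2, (2 + 3i), (2 - 3i).
Their magnitudes are: 1.414, 1.414, 2, 3.606, 3.606.
Zeros with |z| < R = 2.5: (1 + 1i), (1 - 1i), -2.
Count = 3.
By the argument principle, (1/2πi) ∮_{|z|=R} p'(z)/p(z) dz equals exactly this count.

Number of zeros inside |z| < 2.5: 3.


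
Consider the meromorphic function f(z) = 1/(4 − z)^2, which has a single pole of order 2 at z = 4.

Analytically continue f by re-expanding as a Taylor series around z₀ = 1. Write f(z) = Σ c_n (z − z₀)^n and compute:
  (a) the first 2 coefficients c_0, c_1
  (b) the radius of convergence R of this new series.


Let w = z − z₀, so z = z₀ + w.
Then 4 − z = 4 − (z₀ + w) = (4 − z₀) − w = 3 − w.
f(z) = 1/(3 − w)^2 = (1/(3)^2) · (1 − w/(3))^{−2}.
By the binomial series (1−u)^{−2} = Σ_{n≥0} C(n+1, 1) u^n for |u|<1, with u = w/(3):
  c_n = C(n+1, 1) / (3)^(n+2).
  c_0 = 1/(3)^2 = 1/9.
  c_1 = 2/(3)^3 = 2/27.
The series is valid for |w/d| < 1, i.e. |z − z₀| < |d|.
Radius of convergence: R = |4 − z₀| = |3| = 3 (distance from z₀ to the singularity z = 4).

c_0 = 1/9, c_1 = 2/27; R = 3.


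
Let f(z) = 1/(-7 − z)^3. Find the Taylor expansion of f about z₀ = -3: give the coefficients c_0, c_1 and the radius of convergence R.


Let w = z − z₀, so z = z₀ + w.
Then -7 − z = -7 − (z₀ + w) = (-7 − z₀) − w = -4 − w.
f(z) = 1/(-4 − w)^3 = (1/(-4)^3) · (1 − w/(-4))^{−3}.
By the binomial series (1−u)^{−3} = Σ_{n≥0} C(n+2, 2) u^n for |u|<1, with u = w/(-4):
  c_n = C(n+2, 2) / (-4)^(n+3).
  c_0 = 1/(-4)^3 = -1/64.
  c_1 = 3/(-4)^4 = 3/256.
The series is valid for |w/d| < 1, i.e. |z − z₀| < |d|.
Radius of convergence: R = |-7 − z₀| = |-4| = 4 (distance from z₀ to the singularity z = -7).

c_0 = -1/64, c_1 = 3/256; R = 4.


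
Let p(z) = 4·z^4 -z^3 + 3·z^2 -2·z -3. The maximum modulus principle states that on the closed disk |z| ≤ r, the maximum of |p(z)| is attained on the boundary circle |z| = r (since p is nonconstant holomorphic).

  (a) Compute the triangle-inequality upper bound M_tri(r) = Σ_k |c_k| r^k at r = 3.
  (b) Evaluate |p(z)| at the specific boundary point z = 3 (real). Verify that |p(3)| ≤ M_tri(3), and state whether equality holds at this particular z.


Coefficients: c_0 = -3, c_1 = -2, c_2 = 3, c_3 = -1, c_4 = 4. Radius r = 3.
Part (a). Triangle bound: M_tri(r) = Σ_k |c_k| r^k
  = |-3|·3^0 + |-2|·3^1 + |3|·3^2 + |-1|·3^3 + |4|·3^4
  = 3 + 6 + 27 + 27 + 324 = 387.
This bounds M(r) := max_{|z|=r} |p(z)| from above; equality holds iff all terms c_k z^k can be made to align in phase at a single z on |z|=r.
Part (b). At z = 3 (real, on the circle |z| = r):
  p(3) = (-3)·3^0 + (-2)·3^1 + (3)·3^2 + (-1)·3^3 + (4)·3^4 = 315.
  |p(3)| = 315.
Check: |p(3)| = 315 ≤ 387 = M_tri(3). ✓ Equality does not hold at z = 3 (the coefficients have mixed signs, so the terms do not all align in phase there).

M_tri(3) = 387; |p(3)| = 315; equality at z=3: no.


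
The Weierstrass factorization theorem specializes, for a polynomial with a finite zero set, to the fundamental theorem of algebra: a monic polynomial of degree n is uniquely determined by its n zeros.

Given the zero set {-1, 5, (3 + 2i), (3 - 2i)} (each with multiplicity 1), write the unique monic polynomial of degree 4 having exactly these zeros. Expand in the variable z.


The polynomial is p(z) = ∏_{α ∈ S} (z − α), where S = {-1, 5, (3 + 2i), (3 - 2i)}.
Expanding the product yields: p(z) = z^4 -10·z^3 + 32·z^2 -22·z -65.
Note conjugate pairs combine to real quadratics: (z − (3+2i))(z − (3−2i)) = z² − 6z + 13.
The resulting polynomial has degree 4 and real coefficients as required.

p(z) = z^4 -10·z^3 + 32·z^2 -22·z -65.


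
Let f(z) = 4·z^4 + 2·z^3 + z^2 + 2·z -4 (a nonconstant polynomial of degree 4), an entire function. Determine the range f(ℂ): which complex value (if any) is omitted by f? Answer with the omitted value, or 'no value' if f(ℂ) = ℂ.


Little Picard bounds the complement of f(ℂ) to at most one point.
For every w ∈ ℂ, the equation p(z) − w = 0 is a nonconstant polynomial in z and hence has at least one root by the fundamental theorem of algebra. So p is surjective onto ℂ, omitting no value.

Omitted value: no value.


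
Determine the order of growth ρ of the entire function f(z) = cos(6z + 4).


cos(w) is a linear combination of e^{iw} and e^{−iw} (or e^w, e^{−w} in the hyperbolic case), so |cos(w)| ≤ e^{|w|}. With w = 6z + 4, |w| ≤ 6|z| + 4 = 6r + 4 on |z| = r, giving M(r) ≤ e^{6r + 4}, so ρ ≤ 1. On a suitable ray (z = it for sin/cos; z = t for sinh/cosh, t real → ∞), |cos(6z + 4)| grows like e^{6|t|}/2, so ρ ≥ 1. Hence ρ = 1.
Therefore ρ = 1.

Order ρ = 1.


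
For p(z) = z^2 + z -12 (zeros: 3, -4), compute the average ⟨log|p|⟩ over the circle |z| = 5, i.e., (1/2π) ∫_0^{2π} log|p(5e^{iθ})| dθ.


Zeros: -4, 3; r = 5.
Inside |z| < r: -4, 3. Outside (|z| ≥ r): ∅.
p(0) = -12, so log|p(0)| = log(12) = 2.4849.
Apply Jensen: I(r) = log|p(0)| + Σ_k log(r/|z_k|), summed over zeros inside |z| < r.
  log(r/|z_k|) for z_k = 3: log(5/3) = 0.5108
  log(r/|z_k|) for z_k = -4: log(5/4) = 0.2231
Sum over inside zeros: 0.7340.
I(r) = log|p(0)| + (inside sum) = 2.4849 + 0.7340 = 3.2189.
Closed form (all zeros inside, monic): I(r) = n·log(r) = 2·log(5) = 3.2189. ✓

I(r) ≈ 3.2189.


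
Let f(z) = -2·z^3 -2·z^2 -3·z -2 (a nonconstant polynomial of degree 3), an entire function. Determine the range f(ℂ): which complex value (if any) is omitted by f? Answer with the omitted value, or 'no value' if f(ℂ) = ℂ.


Little Picard bounds the complement of f(ℂ) to at most one point.
For every w ∈ ℂ, the equation p(z) − w = 0 is a nonconstant polynomial in z and hence has at least one root by the fundamental theorem of algebra. So p is surjective onto ℂ, omitting no value.

Omitted value: no value.


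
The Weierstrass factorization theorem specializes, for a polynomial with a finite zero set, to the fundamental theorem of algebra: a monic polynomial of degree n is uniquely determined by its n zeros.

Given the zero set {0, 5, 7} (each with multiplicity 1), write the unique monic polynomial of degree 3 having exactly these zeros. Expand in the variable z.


The polynomial is p(z) = ∏_{α ∈ S} (z − α), where S = {0, 5, 7}.
Expanding the product yields: p(z) = z^3 -12·z^2 + 35·z.
The resulting polynomial has degree 3 and real coefficients as required.

p(z) = z^3 -12·z^2 + 35·z.


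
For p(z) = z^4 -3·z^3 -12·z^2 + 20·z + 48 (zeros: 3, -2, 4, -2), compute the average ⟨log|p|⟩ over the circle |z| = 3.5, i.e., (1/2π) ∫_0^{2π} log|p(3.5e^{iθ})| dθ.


Zeros: -2, -2, 3, 4; r = 3.5.
Inside |z| < r: -2, -2, 3. Outside (|z| ≥ r): 4.
p(0) = 48, so log|p(0)| = log(48) = 3.8712.
Apply Jensen: I(r) = log|p(0)| + Σ_k log(r/|z_k|), summed over zeros inside |z| < r.
  log(r/|z_k|) for z_k = 3: log(3.5/3) = 0.1542
  log(r/|z_k|) for z_k = -2: log(3.5/2) = 0.5596
  log(r/|z_k|) for z_k = -2: log(3.5/2) = 0.5596
  Outside zeros (4) contribute nothing to the Jensen sum.
Sum over inside zeros: 1.2734.
I(r) = log|p(0)| + (inside sum) = 3.8712 + 1.2734 = 5.1446.
Note: since some zeros are outside |z| ≤ r, the simplified n·log(r) form does NOT apply — only the inside zeros contribute.

I(r) ≈ 5.1446.


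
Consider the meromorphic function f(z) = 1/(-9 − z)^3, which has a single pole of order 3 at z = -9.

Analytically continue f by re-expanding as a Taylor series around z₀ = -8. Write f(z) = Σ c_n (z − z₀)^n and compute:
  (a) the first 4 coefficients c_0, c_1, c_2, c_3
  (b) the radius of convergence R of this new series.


Let w = z − z₀, so z = z₀ + w.
Then -9 − z = -9 − (z₀ + w) = (-9 − z₀) − w = -1 − w.
f(z) = 1/(-1 − w)^3 = (1/(-1)^3) · (1 − w/(-1))^{−3}.
By the binomial series (1−u)^{−3} = Σ_{n≥0} C(n+2, 2) u^n for |u|<1, with u = w/(-1):
  c_n = C(n+2, 2) / (-1)^(n+3).
  c_0 = 1/(-1)^3 = -1.
  c_1 = 3/(-1)^4 = 3.
  c_2 = 6/(-1)^5 = -6.
  c_3 = 10/(-1)^6 = 10.
The series is valid for |w/d| < 1, i.e. |z − z₀| < |d|.
Radius of convergence: R = |-9 − z₀| = |-1| = 1 (distance from z₀ to the singularity z = -9).

c_0 = -1, c_1 = 3, c_2 = -6, c_3 = 10; R = 1.


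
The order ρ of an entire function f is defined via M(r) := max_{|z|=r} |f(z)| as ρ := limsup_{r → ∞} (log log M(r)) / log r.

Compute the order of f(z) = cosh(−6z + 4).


cosh(w) is a linear combination of e^{iw} and e^{−iw} (or e^w, e^{−w} in the hyperbolic case), so |cosh(w)| ≤ e^{|w|}. With w = −6z + 4, |w| ≤ 6|z| + 4 = 6r + 4 on |z| = r, giving M(r) ≤ e^{6r + 4}, so ρ ≤ 1. On a suitable ray (z = it for sin/cos; z = t for sinh/cosh, t real → ∞), |cosh(−6z + 4)| grows like e^{6|t|}/2, so ρ ≥ 1. Hence ρ = 1.
Therefore ρ = 1.

Order ρ = 1.


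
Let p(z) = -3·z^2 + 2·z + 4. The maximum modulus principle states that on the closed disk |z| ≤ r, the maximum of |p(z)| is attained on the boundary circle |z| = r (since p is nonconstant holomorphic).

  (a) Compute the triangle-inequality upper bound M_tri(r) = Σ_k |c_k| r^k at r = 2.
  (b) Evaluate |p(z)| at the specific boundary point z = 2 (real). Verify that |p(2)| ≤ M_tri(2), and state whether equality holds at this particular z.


Coefficients: c_0 = 4, c_1 = 2, c_2 = -3. Radius r = 2.
Part (a). Triangle bound: M_tri(r) = Σ_k |c_k| r^k
  = |4|·2^0 + |2|·2^1 + |-3|·2^2
  = 4 + 4 + 12 = 20.
This bounds M(r) := max_{|z|=r} |p(z)| from above; equality holds iff all terms c_k z^k can be made to align in phase at a single z on |z|=r.
Part (b). At z = 2 (real, on the circle |z| = r):
  p(2) = (4)·2^0 + (2)·2^1 + (-3)·2^2 = -4.
  |p(2)| = 4.
Check: |p(2)| = 4 ≤ 20 = M_tri(2). ✓ Equality does not hold at z = 2 (the coefficients have mixed signs, so the terms do not all align in phase there).

M_tri(2) = 20; |p(2)| = 4; equality at z=2: no.


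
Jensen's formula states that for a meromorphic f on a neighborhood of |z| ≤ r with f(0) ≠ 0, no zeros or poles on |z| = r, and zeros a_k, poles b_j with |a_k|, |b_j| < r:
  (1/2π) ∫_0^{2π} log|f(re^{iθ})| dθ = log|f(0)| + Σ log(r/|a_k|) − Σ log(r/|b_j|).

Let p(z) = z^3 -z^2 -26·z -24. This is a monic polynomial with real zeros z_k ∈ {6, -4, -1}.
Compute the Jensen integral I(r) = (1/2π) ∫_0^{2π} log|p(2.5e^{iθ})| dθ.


Zeros: -4, -1, 6; r = 2.5.
Inside |z| < r: -1. Outside (|z| ≥ r): -4, 6.
p(0) = -24, so log|p(0)| = log(24) = 3.1781.
Apply Jensen: I(r) = log|p(0)| + Σ_k log(r/|z_k|), summed over zeros inside |z| < r.
  log(r/|z_k|) for z_k = -1: log(2.5/1) = 0.9163
  Outside zeros (-4, 6) contribute nothing to the Jensen sum.
Sum over inside zeros: 0.9163.
I(r) = log|p(0)| + (inside sum) = 3.1781 + 0.9163 = 4.0943.
Note: since some zeros are outside |z| ≤ r, the simplified n·log(r) form does NOT apply — only the inside zeros contribute.

I(r) ≈ 4.0943.


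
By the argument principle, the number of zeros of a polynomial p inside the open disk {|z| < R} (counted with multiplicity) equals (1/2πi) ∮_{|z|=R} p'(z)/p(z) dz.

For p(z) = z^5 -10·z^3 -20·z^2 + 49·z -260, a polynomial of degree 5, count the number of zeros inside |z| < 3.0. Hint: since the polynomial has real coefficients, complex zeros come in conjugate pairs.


The zeros of p are: (1 + 2i), (1 - 2i), (-3 + 2i), (-3 - 2i), 4.
Their magnitudes are: 2.236, 2.236, 3.606, 3.606, 4.
Zeros with |z| < R = 3.0: (1 + 2i), (1 - 2i).
Count = 2.
By the argument principle, (1/2πi) ∮_{|z|=R} p'(z)/p(z) dz equals exactly this count.

Number of zeros inside |z| < 3.0: 2.


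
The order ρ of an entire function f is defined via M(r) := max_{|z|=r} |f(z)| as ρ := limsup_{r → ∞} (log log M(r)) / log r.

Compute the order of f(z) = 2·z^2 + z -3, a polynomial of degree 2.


|f(z)| ≤ Σ|c_k|·r^k = O(r^2) as r → ∞. Polynomial growth is O(e^{r^ε}) for every ε > 0 (since r^2/e^{r^ε} → 0), so ρ ≤ ε for all ε > 0, i.e. ρ = 0. Every nonconstant polynomial has order 0.
Therefore ρ = 0.

Order ρ = 0.


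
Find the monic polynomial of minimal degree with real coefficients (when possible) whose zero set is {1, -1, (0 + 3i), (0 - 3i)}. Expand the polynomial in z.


The polynomial is p(z) = ∏_{α ∈ S} (z − α), where S = {1, -1, (0 + 3i), (0 - 3i)}.
Expanding the product yields: p(z) = z^4 + 8·z^2 -9.
Note conjugate pairs combine to real quadratics: (z − (0+3i))(z − (0−3i)) = z² + 9.
The resulting polynomial has degree 4 and real coefficients as required.

p(z) = z^4 + 8·z^2 -9.


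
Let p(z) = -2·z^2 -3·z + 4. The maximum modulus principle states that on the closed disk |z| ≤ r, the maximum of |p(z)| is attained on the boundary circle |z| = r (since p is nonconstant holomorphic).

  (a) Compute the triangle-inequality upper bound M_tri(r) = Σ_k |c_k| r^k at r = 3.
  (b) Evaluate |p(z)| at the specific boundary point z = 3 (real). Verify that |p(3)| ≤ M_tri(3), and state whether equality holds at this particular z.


Coefficients: c_0 = 4, c_1 = -3, c_2 = -2. Radius r = 3.
Part (a). Triangle bound: M_tri(r) = Σ_k |c_k| r^k
  = |4|·3^0 + |-3|·3^1 + |-2|·3^2
  = 4 + 9 + 18 = 31.
This bounds M(r) := max_{|z|=r} |p(z)| from above; equality holds iff all terms c_k z^k can be made to align in phase at a single z on |z|=r.
Part (b). At z = 3 (real, on the circle |z| = r):
  p(3) = (4)·3^0 + (-3)·3^1 + (-2)·3^2 = -23.
  |p(3)| = 23.
Check: |p(3)| = 23 ≤ 31 = M_tri(3). ✓ Equality does not hold at z = 3 (the coefficients have mixed signs, so the terms do not all align in phase there).

M_tri(3) = 31; |p(3)| = 23; equality at z=3: no.


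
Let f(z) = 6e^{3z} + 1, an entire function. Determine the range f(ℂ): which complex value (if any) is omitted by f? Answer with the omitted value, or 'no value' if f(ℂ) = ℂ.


Little Picard bounds the complement of f(ℂ) to at most one point.
e^{3z} is never zero on ℂ, so 6·e^{3z} takes every value in ℂ ∖ {0}. Adding 1 shifts the range to ℂ ∖ {1}. Thus f omits exactly the value 1.

Omitted value: 1.


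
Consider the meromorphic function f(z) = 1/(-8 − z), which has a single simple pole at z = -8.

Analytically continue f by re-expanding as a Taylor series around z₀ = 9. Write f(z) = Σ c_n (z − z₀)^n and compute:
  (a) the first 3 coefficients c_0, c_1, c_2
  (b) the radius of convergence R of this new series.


Let w = z − z₀, so z = z₀ + w.
Then -8 − z = -8 − (z₀ + w) = (-8 − z₀) − w = -17 − w.
f(z) = 1/(-17 − w) = (1/(-17)) · 1/(1 − w/(-17)) = Σ_{n≥0} w^n / (-17)^(n+1).
So c_n = 1/(-17)^(n+1):
  c_0 = 1/(-17)^1 = -1/17.
  c_1 = 1/(-17)^2 = 1/289.
  c_2 = 1/(-17)^3 = -1/4913.
The series is valid for |w/d| < 1, i.e. |z − z₀| < |d|.
Radius of convergence: R = |-8 − z₀| = |-17| = 17 (distance from z₀ to the singularity z = -8).

c_0 = -1/17, c_1 = 1/289, c_2 = -1/4913; R = 17.


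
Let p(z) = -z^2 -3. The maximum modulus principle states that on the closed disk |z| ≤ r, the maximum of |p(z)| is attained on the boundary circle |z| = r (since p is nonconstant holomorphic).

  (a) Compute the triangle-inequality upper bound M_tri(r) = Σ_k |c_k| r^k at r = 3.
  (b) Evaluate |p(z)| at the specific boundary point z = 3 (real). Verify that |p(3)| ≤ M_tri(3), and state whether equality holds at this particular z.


Coefficients: c_0 = -3, c_1 = 0, c_2 = -1. Radius r = 3.
Part (a). Triangle bound: M_tri(r) = Σ_k |c_k| r^k
  = |-3|·3^0 + |0|·3^1 + |-1|·3^2
  = 3 + 0 + 9 = 12.
This bounds M(r) := max_{|z|=r} |p(z)| from above; equality holds iff all terms c_k z^k can be made to align in phase at a single z on |z|=r.
Part (b). At z = 3 (real, on the circle |z| = r):
  p(3) = (-3)·3^0 + (0)·3^1 + (-1)·3^2 = -12.
  |p(3)| = 12.
Since all nonzero coefficients share the same sign, |p(3)| = 12 = M_tri(3); the triangle bound is attained at z = 3, so in fact M(r) = 12.

M_tri(3) = 12; |p(3)| = 12; equality at z=3: yes.


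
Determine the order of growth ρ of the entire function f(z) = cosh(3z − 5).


cosh(w) is a linear combination of e^{iw} and e^{−iw} (or e^w, e^{−w} in the hyperbolic case), so |cosh(w)| ≤ e^{|w|}. With w = 3z − 5, |w| ≤ 3|z| + 5 = 3r + 5 on |z| = r, giving M(r) ≤ e^{3r + 5}, so ρ ≤ 1. On a suitable ray (z = it for sin/cos; z = t for sinh/cosh, t real → ∞), |cosh(3z − 5)| grows like e^{3|t|}/2, so ρ ≥ 1. Hence ρ = 1.
Therefore ρ = 1.

Order ρ = 1.


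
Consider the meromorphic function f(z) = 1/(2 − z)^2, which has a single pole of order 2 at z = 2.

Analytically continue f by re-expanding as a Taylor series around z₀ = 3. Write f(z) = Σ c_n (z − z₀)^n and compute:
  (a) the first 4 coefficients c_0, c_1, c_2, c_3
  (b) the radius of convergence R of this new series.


Let w = z − z₀, so z = z₀ + w.
Then 2 − z = 2 − (z₀ + w) = (2 − z₀) − w = -1 − w.
f(z) = 1/(-1 − w)^2 = (1/(-1)^2) · (1 − w/(-1))^{−2}.
By the binomial series (1−u)^{−2} = Σ_{n≥0} C(n+1, 1) u^n for |u|<1, with u = w/(-1):
  c_n = C(n+1, 1) / (-1)^(n+2).
  c_0 = 1/(-1)^2 = 1.
  c_1 = 2/(-1)^3 = -2.
  c_2 = 3/(-1)^4 = 3.
  c_3 = 4/(-1)^5 = -4.
The series is valid for |w/d| < 1, i.e. |z − z₀| < |d|.
Radius of convergence: R = |2 − z₀| = |-1| = 1 (distance from z₀ to the singularity z = 2).

c_0 = 1, c_1 = -2, c_2 = 3, c_3 = -4; R = 1.


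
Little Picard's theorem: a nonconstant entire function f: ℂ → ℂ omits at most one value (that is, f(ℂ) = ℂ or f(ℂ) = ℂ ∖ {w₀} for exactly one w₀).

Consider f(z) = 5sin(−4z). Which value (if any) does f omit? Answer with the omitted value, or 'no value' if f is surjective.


Little Picard bounds the complement of f(ℂ) to at most one point.
sin is entire and surjective onto ℂ: for every w ∈ ℂ, sin(ζ) = w has a solution ζ ∈ ℂ (e.g., via the complex inverse arcsin). With ζ = −4z this gives z = ζ/(-4). Then 5·sin(−4z) takes every value in 5·ℂ = ℂ, and adding 0 is a bijection of ℂ. So f is surjective and omits no value. (Note: only on the real line is sin bounded by [−1, 1].)

Omitted value: no value.


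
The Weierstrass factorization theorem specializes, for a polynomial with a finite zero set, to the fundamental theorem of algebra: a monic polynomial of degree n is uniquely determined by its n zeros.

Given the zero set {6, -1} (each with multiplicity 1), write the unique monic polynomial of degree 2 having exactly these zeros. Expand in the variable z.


The polynomial is p(z) = ∏_{α ∈ S} (z − α), where S = {6, -1}.
Expanding the product yields: p(z) = z^2 -5·z -6.
The resulting polynomial has degree 2 and real coefficients as required.

p(z) = z^2 -5·z -6.


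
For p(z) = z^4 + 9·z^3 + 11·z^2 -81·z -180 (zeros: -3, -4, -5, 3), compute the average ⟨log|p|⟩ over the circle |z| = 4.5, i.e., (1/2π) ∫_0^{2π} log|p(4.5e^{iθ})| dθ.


Zeros: -5, -4, -3, 3; r = 4.5.
Inside |z| < r: -4, -3, 3. Outside (|z| ≥ r): -5.
p(0) = -180, so log|p(0)| = log(180) = 5.1930.
Apply Jensen: I(r) = log|p(0)| + Σ_k log(r/|z_k|), summed over zeros inside |z| < r.
  log(r/|z_k|) for z_k = -3: log(4.5/3) = 0.4055
  log(r/|z_k|) for z_k = -4: log(4.5/4) = 0.1178
  log(r/|z_k|) for z_k = 3: log(4.5/3) = 0.4055
  Outside zeros (-5) contribute nothing to the Jensen sum.
Sum over inside zeros: 0.9287.
I(r) = log|p(0)| + (inside sum) = 5.1930 + 0.9287 = 6.1217.
Note: since some zeros are outside |z| ≤ r, the simplified n·log(r) form does NOT apply — only the inside zeros contribute.

I(r) ≈ 6.1217.


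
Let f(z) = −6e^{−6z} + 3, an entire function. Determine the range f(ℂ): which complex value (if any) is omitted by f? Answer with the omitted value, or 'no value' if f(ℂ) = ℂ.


Little Picard bounds the complement of f(ℂ) to at most one point.
e^{−6z} is never zero on ℂ, so -6·e^{−6z} takes every value in ℂ ∖ {0}. Adding 3 shifts the range to ℂ ∖ {3}. Thus f omits exactly the value 3.

Omitted value: 3.


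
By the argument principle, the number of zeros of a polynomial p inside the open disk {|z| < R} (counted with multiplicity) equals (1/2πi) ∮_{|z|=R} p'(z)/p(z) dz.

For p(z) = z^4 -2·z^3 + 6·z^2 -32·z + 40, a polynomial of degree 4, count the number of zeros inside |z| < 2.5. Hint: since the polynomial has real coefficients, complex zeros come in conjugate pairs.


The zeros of p are: 2, (-1 + 3i), (-1 - 3i), 2.
Their magnitudes are: 2, 3.162, 3.162, 2.
Zeros with |z| < R = 2.5: 2, 2.
Count = 2.
By the argument principle, (1/2πi) ∮_{|z|=R} p'(z)/p(z) dz equals exactly this count.

Number of zeros inside |z| < 2.5: 2.


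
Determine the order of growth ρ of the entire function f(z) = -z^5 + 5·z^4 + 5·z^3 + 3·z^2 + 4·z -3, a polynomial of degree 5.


|f(z)| ≤ Σ|c_k|·r^k = O(r^5) as r → ∞. Polynomial growth is O(e^{r^ε}) for every ε > 0 (since r^5/e^{r^ε} → 0), so ρ ≤ ε for all ε > 0, i.e. ρ = 0. Every nonconstant polynomial has order 0.
Therefore ρ = 0.

Order ρ = 0.


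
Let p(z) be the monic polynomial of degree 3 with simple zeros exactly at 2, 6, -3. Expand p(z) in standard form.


The polynomial is p(z) = ∏_{α ∈ S} (z − α), where S = {2, 6, -3}.
Expanding the product yields: p(z) = z^3 -5·z^2 -12·z + 36.
The resulting polynomial has degree 3 and real coefficients as required.

p(z) = z^3 -5·z^2 -12·z + 36.


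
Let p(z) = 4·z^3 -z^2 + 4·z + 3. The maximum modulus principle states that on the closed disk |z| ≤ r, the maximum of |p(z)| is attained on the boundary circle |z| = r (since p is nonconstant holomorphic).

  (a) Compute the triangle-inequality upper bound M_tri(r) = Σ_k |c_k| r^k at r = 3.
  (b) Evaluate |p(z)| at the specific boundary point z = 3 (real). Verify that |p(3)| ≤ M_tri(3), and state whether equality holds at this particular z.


Coefficients: c_0 = 3, c_1 = 4, c_2 = -1, c_3 = 4. Radius r = 3.
Part (a). Triangle bound: M_tri(r) = Σ_k |c_k| r^k
  = |3|·3^0 + |4|·3^1 + |-1|·3^2 + |4|·3^3
  = 3 + 12 + 9 + 108 = 132.
This bounds M(r) := max_{|z|=r} |p(z)| from above; equality holds iff all terms c_k z^k can be made to align in phase at a single z on |z|=r.
Part (b). At z = 3 (real, on the circle |z| = r):
  p(3) = (3)·3^0 + (4)·3^1 + (-1)·3^2 + (4)·3^3 = 114.
  |p(3)| = 114.
Check: |p(3)| = 114 ≤ 132 = M_tri(3). ✓ Equality does not hold at z = 3 (the coefficients have mixed signs, so the terms do not all align in phase there).

M_tri(3) = 132; |p(3)| = 114; equality at z=3: no.


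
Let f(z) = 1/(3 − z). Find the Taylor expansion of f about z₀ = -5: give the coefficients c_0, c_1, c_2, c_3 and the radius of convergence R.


Let w = z − z₀, so z = z₀ + w.
Then 3 − z = 3 − (z₀ + w) = (3 − z₀) − w = 8 − w.
f(z) = 1/(8 − w) = (1/(8)) · 1/(1 − w/(8)) = Σ_{n≥0} w^n / (8)^(n+1).
So c_n = 1/(8)^(n+1):
  c_0 = 1/(8)^1 = 1/8.
  c_1 = 1/(8)^2 = 1/64.
  c_2 = 1/(8)^3 = 1/512.
  c_3 = 1/(8)^4 = 1/4096.
The series is valid for |w/d| < 1, i.e. |z − z₀| < |d|.
Radius of convergence: R = |3 − z₀| = |8| = 8 (distance from z₀ to the singularity z = 3).

c_0 = 1/8, c_1 = 1/64, c_2 = 1/512, c_3 = 1/4096; R = 8.


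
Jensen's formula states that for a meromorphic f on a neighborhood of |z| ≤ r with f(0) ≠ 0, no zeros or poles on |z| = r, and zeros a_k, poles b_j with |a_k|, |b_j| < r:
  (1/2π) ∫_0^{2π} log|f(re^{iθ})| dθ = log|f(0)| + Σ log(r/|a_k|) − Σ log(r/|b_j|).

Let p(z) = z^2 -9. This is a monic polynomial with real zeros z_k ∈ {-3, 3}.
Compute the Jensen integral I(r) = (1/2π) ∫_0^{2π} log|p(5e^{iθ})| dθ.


Zeros: -3, 3; r = 5.
Inside |z| < r: -3, 3. Outside (|z| ≥ r): ∅.
p(0) = -9, so log|p(0)| = log(9) = 2.1972.
Apply Jensen: I(r) = log|p(0)| + Σ_k log(r/|z_k|), summed over zeros inside |z| < r.
  log(r/|z_k|) for z_k = -3: log(5/3) = 0.5108
  log(r/|z_k|) for z_k = 3: log(5/3) = 0.5108
Sum over inside zeros: 1.0217.
I(r) = log|p(0)| + (inside sum) = 2.1972 + 1.0217 = 3.2189.
Closed form (all zeros inside, monic): I(r) = n·log(r) = 2·log(5) = 3.2189. ✓

I(r) ≈ 3.2189.


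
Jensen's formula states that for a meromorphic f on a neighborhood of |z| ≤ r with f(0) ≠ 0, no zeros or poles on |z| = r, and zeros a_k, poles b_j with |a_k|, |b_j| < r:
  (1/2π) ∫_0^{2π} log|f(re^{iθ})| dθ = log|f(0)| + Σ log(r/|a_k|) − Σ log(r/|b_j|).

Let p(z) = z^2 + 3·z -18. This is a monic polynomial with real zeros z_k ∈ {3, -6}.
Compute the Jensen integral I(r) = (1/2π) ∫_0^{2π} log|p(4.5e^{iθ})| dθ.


Zeros: -6, 3; r = 4.5.
Inside |z| < r: 3. Outside (|z| ≥ r): -6.
p(0) = -18, so log|p(0)| = log(18) = 2.8904.
Apply Jensen: I(r) = log|p(0)| + Σ_k log(r/|z_k|), summed over zeros inside |z| < r.
  log(r/|z_k|) for z_k = 3: log(4.5/3) = 0.4055
  Outside zeros (-6) contribute nothing to the Jensen sum.
Sum over inside zeros: 0.4055.
I(r) = log|p(0)| + (inside sum) = 2.8904 + 0.4055 = 3.2958.
Note: since some zeros are outside |z| ≤ r, the simplified n·log(r) form does NOT apply — only the inside zeros contribute.

I(r) ≈ 3.2958.


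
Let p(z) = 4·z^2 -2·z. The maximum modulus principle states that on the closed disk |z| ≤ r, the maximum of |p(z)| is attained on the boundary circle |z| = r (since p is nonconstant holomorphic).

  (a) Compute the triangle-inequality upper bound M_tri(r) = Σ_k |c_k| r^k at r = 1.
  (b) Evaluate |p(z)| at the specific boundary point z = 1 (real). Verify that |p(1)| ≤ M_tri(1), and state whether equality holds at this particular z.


Coefficients: c_0 = 0, c_1 = -2, c_2 = 4. Radius r = 1.
Part (a). Triangle bound: M_tri(r) = Σ_k |c_k| r^k
  = |0|·1^0 + |-2|·1^1 + |4|·1^2
  = 0 + 2 + 4 = 6.
This bounds M(r) := max_{|z|=r} |p(z)| from above; equality holds iff all terms c_k z^k can be made to align in phase at a single z on |z|=r.
Part (b). At z = 1 (real, on the circle |z| = r):
  p(1) = (0)·1^0 + (-2)·1^1 + (4)·1^2 = 2.
  |p(1)| = 2.
Check: |p(1)| = 2 ≤ 6 = M_tri(1). ✓ Equality does not hold at z = 1 (the coefficients have mixed signs, so the terms do not all align in phase there).

M_tri(1) = 6; |p(1)| = 2; equality at z=1: no.


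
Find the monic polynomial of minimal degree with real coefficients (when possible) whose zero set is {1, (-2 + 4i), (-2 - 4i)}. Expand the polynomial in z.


The polynomial is p(z) = ∏_{α ∈ S} (z − α), where S = {1, (-2 + 4i), (-2 - 4i)}.
Expanding the product yields: p(z) = z^3 + 3·z^2 + 16·z -20.
Note conjugate pairs combine to real quadratics: (z − (-2+4i))(z − (-2−4i)) = z² + 4z + 20.
The resulting polynomial has degree 3 and real coefficients as required.

p(z) = z^3 + 3·z^2 + 16·z -20.


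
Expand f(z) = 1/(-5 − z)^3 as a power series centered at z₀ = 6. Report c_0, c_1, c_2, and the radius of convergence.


Let w = z − z₀, so z = z₀ + w.
Then -5 − z = -5 − (z₀ + w) = (-5 − z₀) − w = -11 − w.
f(z) = 1/(-11 − w)^3 = (1/(-11)^3) · (1 − w/(-11))^{−3}.
By the binomial series (1−u)^{−3} = Σ_{n≥0} C(n+2, 2) u^n for |u|<1, with u = w/(-11):
  c_n = C(n+2, 2) / (-11)^(n+3).
  c_0 = 1/(-11)^3 = -1/1331.
  c_1 = 3/(-11)^4 = 3/14641.
  c_2 = 6/(-11)^5 = -6/161051.
The series is valid for |w/d| < 1, i.e. |z − z₀| < |d|.
Radius of convergence: R = |-5 − z₀| = |-11| = 11 (distance from z₀ to the singularity z = -5).

c_0 = -1/1331, c_1 = 3/14641, c_2 = -6/161051; R = 11.


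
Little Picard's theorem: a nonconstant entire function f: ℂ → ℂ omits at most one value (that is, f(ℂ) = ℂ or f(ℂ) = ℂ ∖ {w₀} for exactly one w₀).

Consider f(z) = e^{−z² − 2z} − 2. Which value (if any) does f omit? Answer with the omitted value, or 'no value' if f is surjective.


Little Picard bounds the complement of f(ℂ) to at most one point.
The exponent g(z) = −z² − 2z is a nonconstant polynomial, hence surjective onto ℂ. So e^{g(z)} takes every value in {e^w : w ∈ ℂ} = ℂ ∖ {0}. Adding -2 shifts the range to ℂ ∖ {-2}. f omits exactly -2.

Omitted value: -2.


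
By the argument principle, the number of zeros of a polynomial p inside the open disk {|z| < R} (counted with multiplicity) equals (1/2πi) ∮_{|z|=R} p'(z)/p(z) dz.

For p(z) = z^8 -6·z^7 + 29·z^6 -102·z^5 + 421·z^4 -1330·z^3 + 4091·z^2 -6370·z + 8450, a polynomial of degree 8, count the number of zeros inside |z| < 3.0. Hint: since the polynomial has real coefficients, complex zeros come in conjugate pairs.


The zeros of p are: (1 + 3i), (1 - 3i), (-2 + 3i), (-2 - 3i), (1 + 2i), (1 - 2i), (3 + 2i), (3 - 2i).
Their magnitudes are: 3.162, 3.162, 3.606, 3.606, 2.236, 2.236, 3.606, 3.606.
Zeros with |z| < R = 3.0: (1 + 2i), (1 - 2i).
Count = 2.
By the argument principle, (1/2πi) ∮_{|z|=R} p'(z)/p(z) dz equals exactly this count.

Number of zeros inside |z| < 3.0: 2.
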